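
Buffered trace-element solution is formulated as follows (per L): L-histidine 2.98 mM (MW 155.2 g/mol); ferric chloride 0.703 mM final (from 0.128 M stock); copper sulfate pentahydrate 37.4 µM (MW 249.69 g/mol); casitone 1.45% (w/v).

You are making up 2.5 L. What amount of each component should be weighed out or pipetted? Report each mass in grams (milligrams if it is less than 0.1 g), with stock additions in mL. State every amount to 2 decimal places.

Working volume: 2.5 L.
L-histidine: 2.98 mmol/L × 155.2 g/mol × 2.5 L ÷ 1000 = 1.16 g
ferric chloride: C1V1 = C2V2 → 0.703 mM × 2500 mL ÷ 128 mM = 13.73 mL
copper sulfate pentahydrate: 37.4 µmol/L × 249.69 g/mol × 2.5 L ÷ 1000 = 23.35 mg
casitone: 1.45% w/v = 14.5 g/L → 14.5 × 2.5 L = 36.25 g

L-histidine 1.16 g; ferric chloride 13.73 mL; copper sulfate pentahydrate 23.35 mg; casitone 36.25 g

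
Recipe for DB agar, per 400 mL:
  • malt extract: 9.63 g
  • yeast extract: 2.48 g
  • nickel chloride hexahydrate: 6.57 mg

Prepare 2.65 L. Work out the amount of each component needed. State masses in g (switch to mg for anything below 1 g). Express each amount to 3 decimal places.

malt extract 63.799 g; yeast extract 16.430 g; nickel chloride hexahydrate 43.526 mg

Ratio of target to recipe volume: 2650 / 400 = 6.625.
malt extract: 9.63 g × (2650 mL / 400 mL) = 63.799 g
yeast extract: 2.48 g × (2650 mL / 400 mL) = 16.430 g
nickel chloride hexahydrate: 6.57 mg × (2650 mL / 400 mL) = 43.526 mg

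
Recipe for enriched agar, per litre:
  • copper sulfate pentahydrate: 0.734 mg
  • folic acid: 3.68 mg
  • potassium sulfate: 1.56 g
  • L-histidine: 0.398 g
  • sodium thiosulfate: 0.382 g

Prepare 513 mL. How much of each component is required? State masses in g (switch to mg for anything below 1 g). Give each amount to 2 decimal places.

copper sulfate pentahydrate 0.38 mg; folic acid 1.89 mg; potassium sulfate 800.28 mg; L-histidine 204.17 mg; sodium thiosulfate 195.97 mg

Ratio of target to recipe volume: 513 / 1000 = 0.513.
copper sulfate pentahydrate: 0.734 mg × (513 mL / 1000 mL) = 0.38 mg
folic acid: 3.68 mg × (513 mL / 1000 mL) = 1.89 mg
potassium sulfate: 1.56 g × (513 mL / 1000 mL) = 0.80028 g = 800.28 mg
L-histidine: 0.398 g × (513 mL / 1000 mL) = 0.204174 g = 204.17 mg
sodium thiosulfate: 0.382 g × (513 mL / 1000 mL) = 0.195966 g = 195.97 mg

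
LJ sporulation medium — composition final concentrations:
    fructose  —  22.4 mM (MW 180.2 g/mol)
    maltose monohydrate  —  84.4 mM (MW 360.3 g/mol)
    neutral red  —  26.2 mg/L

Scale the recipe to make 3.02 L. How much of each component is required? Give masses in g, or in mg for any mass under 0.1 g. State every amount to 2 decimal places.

fructose 12.19 g; maltose monohydrate 91.84 g; neutral red 79.12 mg

Working volume: 3.02 L.
fructose: 22.4 mmol/L × 180.2 g/mol × 3.02 L ÷ 1000 = 12.19 g
maltose monohydrate: 84.4 mmol/L × 360.3 g/mol × 3.02 L ÷ 1000 = 91.84 g
neutral red: 26.2 mg/L × 3.02 L = 79.12 mg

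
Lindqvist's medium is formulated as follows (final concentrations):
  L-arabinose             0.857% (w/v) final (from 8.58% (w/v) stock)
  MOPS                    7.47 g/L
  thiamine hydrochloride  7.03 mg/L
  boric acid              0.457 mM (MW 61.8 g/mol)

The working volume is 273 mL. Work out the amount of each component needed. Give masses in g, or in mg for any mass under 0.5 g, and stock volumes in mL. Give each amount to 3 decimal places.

Target volume = 273 mL = 0.273 L.
L-arabinose: V = C2·V2/C1 = 0.857% ÷ 8.58% × 273 mL = 27.268 mL
MOPS: 7.47 g/L × 0.273 L = 2.039 g
thiamine hydrochloride: 7.03 mg/L × 0.273 L = 1.919 mg
boric acid: 0.457 mmol/L × 61.8 mg/mmol × 0.273 L = 7.710 mg

L-arabinose 27.268 mL; MOPS 2.039 g; thiamine hydrochloride 1.919 mg; boric acid 7.710 mg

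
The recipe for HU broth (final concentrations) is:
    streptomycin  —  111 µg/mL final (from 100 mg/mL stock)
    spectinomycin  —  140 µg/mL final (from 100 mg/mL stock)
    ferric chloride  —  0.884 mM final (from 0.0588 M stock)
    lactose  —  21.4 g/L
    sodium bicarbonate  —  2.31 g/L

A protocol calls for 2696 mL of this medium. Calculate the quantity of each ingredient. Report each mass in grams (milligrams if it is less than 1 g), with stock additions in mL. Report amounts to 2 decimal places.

Scale factor relative to 1 L: 2.696.
streptomycin: V = C2·V2/C1 = 111 µg/mL × 2696 mL ÷ 100000 µg/mL = 2.99 mL
spectinomycin: dilute stock: 140 µg/mL × 2696 mL ÷ 100000 µg/mL = 3.77 mL
ferric chloride: dilute stock: 0.884 mM × 2696 mL ÷ 58.8 mM = 40.53 mL
lactose: 21.4 g/L × 2.696 L = 57.69 g
sodium bicarbonate: 2.31 g/L × 2.696 L = 6.23 g

streptomycin 2.99 mL; spectinomycin 3.77 mL; ferric chloride 40.53 mL; lactose 57.69 g; sodium bicarbonate 6.23 g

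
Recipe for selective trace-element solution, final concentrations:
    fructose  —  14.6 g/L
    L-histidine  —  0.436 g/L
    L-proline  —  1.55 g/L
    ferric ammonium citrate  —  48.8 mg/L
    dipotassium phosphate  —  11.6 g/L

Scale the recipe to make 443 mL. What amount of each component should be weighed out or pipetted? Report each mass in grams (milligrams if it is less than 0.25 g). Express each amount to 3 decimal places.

fructose 6.468 g; L-histidine 193.148 mg; L-proline 0.687 g; ferric ammonium citrate 21.618 mg; dipotassium phosphate 5.139 g

Working volume: 443 mL = 0.443 L.
fructose: 14.6 g/L × 0.443 L = 6.468 g
L-histidine: 0.436 g/L × 0.443 L = 0.193148 g = 193.148 mg
L-proline: 1.55 g/L × 0.443 L = 0.687 g
ferric ammonium citrate: 48.8 mg/L × 0.443 L = 21.618 mg
dipotassium phosphate: 11.6 g/L × 0.443 L = 5.139 g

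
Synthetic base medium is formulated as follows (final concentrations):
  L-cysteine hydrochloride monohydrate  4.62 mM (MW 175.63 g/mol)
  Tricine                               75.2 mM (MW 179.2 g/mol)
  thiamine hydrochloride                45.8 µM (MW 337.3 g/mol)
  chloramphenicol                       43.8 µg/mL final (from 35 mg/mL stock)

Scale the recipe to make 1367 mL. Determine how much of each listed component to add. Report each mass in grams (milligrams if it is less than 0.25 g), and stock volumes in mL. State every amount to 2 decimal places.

L-cysteine hydrochloride monohydrate 1.11 g; Tricine 18.42 g; thiamine hydrochloride 21.12 mg; chloramphenicol 1.71 mL

Scale factor relative to 1 L: 1.367.
L-cysteine hydrochloride monohydrate: 4.62 mmol/L × 175.63 g/mol × 1.367 L ÷ 1000 = 1.11 g
Tricine: 75.2 mmol/L × 179.2 g/mol × 1.367 L ÷ 1000 = 18.42 g
thiamine hydrochloride: 45.8 µmol/L × 337.3 g/mol × 1.367 L ÷ 1000 = 21.12 mg
chloramphenicol: C1V1 = C2V2 → 43.8 µg/mL × 1367 mL ÷ 35000 µg/mL = 1.71 mL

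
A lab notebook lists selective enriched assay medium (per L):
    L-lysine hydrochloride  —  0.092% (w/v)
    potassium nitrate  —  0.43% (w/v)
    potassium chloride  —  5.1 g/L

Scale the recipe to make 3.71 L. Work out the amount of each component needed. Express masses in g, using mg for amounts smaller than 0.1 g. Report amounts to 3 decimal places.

Scale factor relative to 1 L: 3.71.
L-lysine hydrochloride: 0.092% w/v = 0.92 g/L → 0.92 × 3.71 L = 3.413 g
potassium nitrate: 0.43% w/v = 4.3 g/L → 4.3 × 3.71 L = 15.953 g
potassium chloride: 5.1 g/L × 3.71 L = 18.921 g

L-lysine hydrochloride 3.413 g; potassium nitrate 15.953 g; potassium chloride 18.921 g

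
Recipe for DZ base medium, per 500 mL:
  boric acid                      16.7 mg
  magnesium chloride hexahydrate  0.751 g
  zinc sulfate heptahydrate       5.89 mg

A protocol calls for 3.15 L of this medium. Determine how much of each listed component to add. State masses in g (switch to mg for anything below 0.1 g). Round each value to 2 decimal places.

boric acid 0.11 g; magnesium chloride hexahydrate 4.73 g; zinc sulfate heptahydrate 37.11 mg

Ratio of target to recipe volume: 3150 / 500 = 6.3.
boric acid: 16.7 mg × (3150 mL / 500 mL) = 105.21 mg = 0.11 g
magnesium chloride hexahydrate: 0.751 g × (3150 mL / 500 mL) = 4.73 g
zinc sulfate heptahydrate: 5.89 mg × (3150 mL / 500 mL) = 37.11 mg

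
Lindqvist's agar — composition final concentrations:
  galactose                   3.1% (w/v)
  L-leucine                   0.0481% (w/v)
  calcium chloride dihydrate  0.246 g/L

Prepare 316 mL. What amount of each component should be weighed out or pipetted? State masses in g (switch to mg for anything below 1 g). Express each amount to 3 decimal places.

Working volume: 316 mL = 0.316 L.
galactose: 3.1% w/v = 31 g/L → 31 × 0.316 L = 9.796 g
L-leucine: 0.0481% w/v = 0.481 g/L → 0.481 × 0.316 L = 0.151996 g = 151.996 mg
calcium chloride dihydrate: 0.246 g/L × 0.316 L = 0.077736 g = 77.736 mg

galactose 9.796 g; L-leucine 151.996 mg; calcium chloride dihydrate 77.736 mg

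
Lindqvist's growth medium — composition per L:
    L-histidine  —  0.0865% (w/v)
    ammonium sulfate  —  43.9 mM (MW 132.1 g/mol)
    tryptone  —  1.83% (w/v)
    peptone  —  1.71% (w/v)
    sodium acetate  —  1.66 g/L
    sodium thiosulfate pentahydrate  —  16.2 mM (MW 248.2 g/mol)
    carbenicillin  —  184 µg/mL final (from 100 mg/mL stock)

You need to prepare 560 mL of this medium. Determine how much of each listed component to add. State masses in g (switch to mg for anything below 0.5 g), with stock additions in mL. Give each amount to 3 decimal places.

Working volume: 560 mL = 0.56 L.
L-histidine: 0.0865 g per 100 mL × 560 mL ÷ 100 = 0.4844 g = 484.400 mg
ammonium sulfate: 43.9 mmol/L × 132.1 g/mol × 0.56 L ÷ 1000 = 3.248 g
tryptone: 1.83% w/v = 18.3 g/L → 18.3 × 0.56 L = 10.248 g
peptone: 1.71 g per 100 mL × 560 mL ÷ 100 = 9.576 g
sodium acetate: 1.66 g/L × 0.56 L = 0.930 g
sodium thiosulfate pentahydrate: 16.2 mmol/L × 248.2 g/mol × 0.56 L ÷ 1000 = 2.252 g
carbenicillin: dilute stock: 184 µg/mL × 560 mL ÷ 100000 µg/mL = 1.030 mL

L-histidine 484.400 mg; ammonium sulfate 3.248 g; tryptone 10.248 g; peptone 9.576 g; sodium acetate 0.930 g; sodium thiosulfate pentahydrate 2.252 g; carbenicillin 1.030 mL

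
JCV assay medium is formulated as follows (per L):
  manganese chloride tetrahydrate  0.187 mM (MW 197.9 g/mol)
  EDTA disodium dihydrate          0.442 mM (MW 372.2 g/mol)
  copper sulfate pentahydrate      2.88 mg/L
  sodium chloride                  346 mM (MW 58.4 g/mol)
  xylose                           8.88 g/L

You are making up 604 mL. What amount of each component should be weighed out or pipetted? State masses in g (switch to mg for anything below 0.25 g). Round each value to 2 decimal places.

manganese chloride tetrahydrate 22.35 mg; EDTA disodium dihydrate 99.37 mg; copper sulfate pentahydrate 1.74 mg; sodium chloride 12.20 g; xylose 5.36 g

Scale factor relative to 1 L: 0.604.
manganese chloride tetrahydrate: 0.187 mmol/L × 197.9 mg/mmol × 0.604 L = 22.35 mg
EDTA disodium dihydrate: 0.442 mmol/L × 372.2 mg/mmol × 0.604 L = 99.37 mg
copper sulfate pentahydrate: 2.88 mg/L × 0.604 L = 1.74 mg
sodium chloride: 346 mmol/L × 58.4 g/mol × 0.604 L ÷ 1000 = 12.20 g
xylose: 8.88 g/L × 0.604 L = 5.36 g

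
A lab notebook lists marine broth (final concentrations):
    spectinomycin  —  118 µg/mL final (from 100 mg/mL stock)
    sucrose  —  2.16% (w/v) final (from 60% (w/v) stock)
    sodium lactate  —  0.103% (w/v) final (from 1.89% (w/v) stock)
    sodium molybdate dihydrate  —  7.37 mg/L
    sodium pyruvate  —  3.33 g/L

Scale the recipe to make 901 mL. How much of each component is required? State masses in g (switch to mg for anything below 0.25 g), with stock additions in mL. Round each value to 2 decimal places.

spectinomycin 1.06 mL; sucrose 32.44 mL; sodium lactate 49.10 mL; sodium molybdate dihydrate 6.64 mg; sodium pyruvate 3.00 g

Working volume: 901 mL = 0.901 L.
spectinomycin: V = C2·V2/C1 = 118 µg/mL × 901 mL ÷ 100000 µg/mL = 1.06 mL
sucrose: C1V1 = C2V2 → 2.16% ÷ 60% × 901 mL = 32.44 mL
sodium lactate: V = C2·V2/C1 = 0.103% ÷ 1.89% × 901 mL = 49.10 mL
sodium molybdate dihydrate: 7.37 mg/L × 0.901 L = 6.64 mg
sodium pyruvate: 3.33 g/L × 0.901 L = 3.00 g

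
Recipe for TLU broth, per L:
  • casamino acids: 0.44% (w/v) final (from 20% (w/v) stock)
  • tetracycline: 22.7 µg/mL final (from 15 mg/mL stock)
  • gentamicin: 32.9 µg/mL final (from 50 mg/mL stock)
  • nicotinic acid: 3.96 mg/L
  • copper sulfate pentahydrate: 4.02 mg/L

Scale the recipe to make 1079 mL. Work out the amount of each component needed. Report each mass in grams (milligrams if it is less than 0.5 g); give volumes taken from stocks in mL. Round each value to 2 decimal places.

Working volume: 1079 mL = 1.079 L.
casamino acids: V = C2·V2/C1 = 0.44% ÷ 20% × 1079 mL = 23.74 mL
tetracycline: dilute stock: 22.7 µg/mL × 1079 mL ÷ 15000 µg/mL = 1.63 mL
gentamicin: V = C2·V2/C1 = 32.9 µg/mL × 1079 mL ÷ 50000 µg/mL = 0.71 mL
nicotinic acid: 3.96 mg/L × 1.079 L = 4.27 mg
copper sulfate pentahydrate: 4.02 mg/L × 1.079 L = 4.34 mg

casamino acids 23.74 mL; tetracycline 1.63 mL; gentamicin 0.71 mL; nicotinic acid 4.27 mg; copper sulfate pentahydrate 4.34 mg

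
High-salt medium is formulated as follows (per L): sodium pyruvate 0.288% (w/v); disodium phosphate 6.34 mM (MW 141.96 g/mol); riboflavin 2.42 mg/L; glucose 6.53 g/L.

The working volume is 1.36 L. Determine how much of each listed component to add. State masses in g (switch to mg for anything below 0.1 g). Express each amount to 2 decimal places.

sodium pyruvate 3.92 g; disodium phosphate 1.22 g; riboflavin 3.29 mg; glucose 8.88 g

Working volume: 1.36 L.
sodium pyruvate: 0.288% w/v = 2.88 g/L → 2.88 × 1.36 L = 3.92 g
disodium phosphate: 6.34 mmol/L × 141.96 g/mol × 1.36 L ÷ 1000 = 1.22 g
riboflavin: 2.42 mg/L × 1.36 L = 3.29 mg
glucose: 6.53 g/L × 1.36 L = 8.88 g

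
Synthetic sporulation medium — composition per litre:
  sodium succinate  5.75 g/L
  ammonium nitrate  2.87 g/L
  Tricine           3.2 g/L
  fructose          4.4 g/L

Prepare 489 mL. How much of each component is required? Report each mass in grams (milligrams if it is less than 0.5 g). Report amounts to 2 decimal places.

Working volume: 489 mL = 0.489 L.
sodium succinate: 5.75 g/L × 0.489 L = 2.81 g
ammonium nitrate: 2.87 g/L × 0.489 L = 1.40 g
Tricine: 3.2 g/L × 0.489 L = 1.56 g
fructose: 4.4 g/L × 0.489 L = 2.15 g

sodium succinate 2.81 g; ammonium nitrate 1.40 g; Tricine 1.56 g; fructose 2.15 g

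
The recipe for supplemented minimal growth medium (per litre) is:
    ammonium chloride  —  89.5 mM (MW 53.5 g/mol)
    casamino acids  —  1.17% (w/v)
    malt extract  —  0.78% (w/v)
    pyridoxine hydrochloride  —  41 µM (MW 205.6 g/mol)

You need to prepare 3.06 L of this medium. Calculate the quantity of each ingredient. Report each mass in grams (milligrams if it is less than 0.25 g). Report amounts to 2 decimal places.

ammonium chloride 14.65 g; casamino acids 35.80 g; malt extract 23.87 g; pyridoxine hydrochloride 25.79 mg

Working volume: 3.06 L.
ammonium chloride: 89.5 mmol/L × 53.5 g/mol × 3.06 L ÷ 1000 = 14.65 g
casamino acids: 1.17% w/v = 11.7 g/L → 11.7 × 3.06 L = 35.80 g
malt extract: 0.78% w/v = 7.8 g/L → 7.8 × 3.06 L = 23.87 g
pyridoxine hydrochloride: 41 µmol/L × 205.6 g/mol × 3.06 L ÷ 1000 = 25.79 mg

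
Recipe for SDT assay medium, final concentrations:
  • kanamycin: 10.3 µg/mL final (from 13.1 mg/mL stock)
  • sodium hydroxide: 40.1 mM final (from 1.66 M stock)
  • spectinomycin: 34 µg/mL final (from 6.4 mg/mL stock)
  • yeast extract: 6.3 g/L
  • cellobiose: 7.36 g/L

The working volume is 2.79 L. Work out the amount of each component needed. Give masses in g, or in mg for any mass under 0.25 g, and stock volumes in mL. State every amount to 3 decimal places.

Scale factor relative to 1 L: 2.79.
kanamycin: C1V1 = C2V2 → 10.3 µg/mL × 2790 mL ÷ 13100 µg/mL = 2.194 mL
sodium hydroxide: dilute stock: 40.1 mM × 2790 mL ÷ 1660 mM = 67.397 mL
spectinomycin: dilute stock: 34 µg/mL × 2790 mL ÷ 6400 µg/mL = 14.822 mL
yeast extract: 6.3 g/L × 2.79 L = 17.577 g
cellobiose: 7.36 g/L × 2.79 L = 20.534 g

kanamycin 2.194 mL; sodium hydroxide 67.397 mL; spectinomycin 14.822 mL; yeast extract 17.577 g; cellobiose 20.534 g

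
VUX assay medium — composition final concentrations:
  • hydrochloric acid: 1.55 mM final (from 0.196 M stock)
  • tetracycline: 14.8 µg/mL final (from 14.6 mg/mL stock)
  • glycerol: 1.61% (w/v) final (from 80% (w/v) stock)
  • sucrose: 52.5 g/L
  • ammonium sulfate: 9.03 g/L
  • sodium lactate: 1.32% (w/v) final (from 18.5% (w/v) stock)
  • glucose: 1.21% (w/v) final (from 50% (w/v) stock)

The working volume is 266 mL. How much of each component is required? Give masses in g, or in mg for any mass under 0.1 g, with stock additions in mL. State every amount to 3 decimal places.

hydrochloric acid 2.104 mL; tetracycline 0.270 mL; glycerol 5.353 mL; sucrose 13.965 g; ammonium sulfate 2.402 g; sodium lactate 18.979 mL; glucose 6.437 mL

Scale factor relative to 1 L: 0.266.
hydrochloric acid: V = C2·V2/C1 = 1.55 mM × 266 mL ÷ 196 mM = 2.104 mL
tetracycline: V = C2·V2/C1 = 14.8 µg/mL × 266 mL ÷ 14600 µg/mL = 0.270 mL
glycerol: V = C2·V2/C1 = 1.61% ÷ 80% × 266 mL = 5.353 mL
sucrose: 52.5 g/L × 0.266 L = 13.965 g
ammonium sulfate: 9.03 g/L × 0.266 L = 2.402 g
sodium lactate: V = C2·V2/C1 = 1.32% ÷ 18.5% × 266 mL = 18.979 mL
glucose: C1V1 = C2V2 → 1.21% ÷ 50% × 266 mL = 6.437 mL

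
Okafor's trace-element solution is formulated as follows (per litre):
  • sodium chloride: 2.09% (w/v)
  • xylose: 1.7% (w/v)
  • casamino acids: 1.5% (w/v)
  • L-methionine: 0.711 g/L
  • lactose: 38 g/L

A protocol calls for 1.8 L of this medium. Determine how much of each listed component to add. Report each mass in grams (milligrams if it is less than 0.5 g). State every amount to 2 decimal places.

Working volume: 1.8 L.
sodium chloride: 2.09 g per 100 mL × 1800 mL ÷ 100 = 37.62 g
xylose: 1.7 g per 100 mL × 1800 mL ÷ 100 = 30.60 g
casamino acids: 1.5 g per 100 mL × 1800 mL ÷ 100 = 27.00 g
L-methionine: 0.711 g/L × 1.8 L = 1.28 g
lactose: 38 g/L × 1.8 L = 68.40 g

sodium chloride 37.62 g; xylose 30.60 g; casamino acids 27.00 g; L-methionine 1.28 g; lactose 68.40 g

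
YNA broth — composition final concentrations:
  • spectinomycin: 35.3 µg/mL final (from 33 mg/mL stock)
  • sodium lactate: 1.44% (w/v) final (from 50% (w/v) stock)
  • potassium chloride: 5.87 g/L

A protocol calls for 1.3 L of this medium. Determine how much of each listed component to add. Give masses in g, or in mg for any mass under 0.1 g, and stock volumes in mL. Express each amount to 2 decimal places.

spectinomycin 1.39 mL; sodium lactate 37.44 mL; potassium chloride 7.63 g

Working volume: 1.3 L.
spectinomycin: V = C2·V2/C1 = 35.3 µg/mL × 1300 mL ÷ 33000 µg/mL = 1.39 mL
sodium lactate: dilute stock: 1.44% ÷ 50% × 1300 mL = 37.44 mL
potassium chloride: 5.87 g/L × 1.3 L = 7.63 g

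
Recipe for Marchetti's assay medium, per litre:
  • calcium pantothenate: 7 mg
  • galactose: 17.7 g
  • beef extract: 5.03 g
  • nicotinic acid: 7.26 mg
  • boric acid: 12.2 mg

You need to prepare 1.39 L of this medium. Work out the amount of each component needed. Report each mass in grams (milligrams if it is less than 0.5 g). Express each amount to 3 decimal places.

calcium pantothenate 9.730 mg; galactose 24.603 g; beef extract 6.992 g; nicotinic acid 10.091 mg; boric acid 16.958 mg

Ratio of target to recipe volume: 1390 / 1000 = 1.39.
calcium pantothenate: 7 mg × (1390 mL / 1000 mL) = 9.730 mg
galactose: 17.7 g × (1390 mL / 1000 mL) = 24.603 g
beef extract: 5.03 g × (1390 mL / 1000 mL) = 6.992 g
nicotinic acid: 7.26 mg × (1390 mL / 1000 mL) = 10.091 mg
boric acid: 12.2 mg × (1390 mL / 1000 mL) = 16.958 mg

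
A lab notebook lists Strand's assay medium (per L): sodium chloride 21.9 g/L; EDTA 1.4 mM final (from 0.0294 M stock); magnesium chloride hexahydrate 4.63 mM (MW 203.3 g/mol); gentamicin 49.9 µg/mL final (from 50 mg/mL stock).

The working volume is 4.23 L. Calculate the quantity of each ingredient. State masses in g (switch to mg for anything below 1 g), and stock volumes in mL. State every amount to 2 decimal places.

Scale factor relative to 1 L: 4.23.
sodium chloride: 21.9 g/L × 4.23 L = 92.64 g
EDTA: dilute stock: 1.4 mM × 4230 mL ÷ 29.4 mM = 201.43 mL
magnesium chloride hexahydrate: 4.63 mmol/L × 203.3 g/mol × 4.23 L ÷ 1000 = 3.98 g
gentamicin: dilute stock: 49.9 µg/mL × 4230 mL ÷ 50000 µg/mL = 4.22 mL

sodium chloride 92.64 g; EDTA 201.43 mL; magnesium chloride hexahydrate 3.98 g; gentamicin 4.22 mL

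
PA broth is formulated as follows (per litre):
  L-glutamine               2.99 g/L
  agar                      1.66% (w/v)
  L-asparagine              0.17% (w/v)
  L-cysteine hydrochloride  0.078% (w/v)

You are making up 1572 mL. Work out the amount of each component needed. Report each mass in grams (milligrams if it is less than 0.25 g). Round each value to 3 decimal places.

L-glutamine 4.700 g; agar 26.095 g; L-asparagine 2.672 g; L-cysteine hydrochloride 1.226 g

Scale factor relative to 1 L: 1.572.
L-glutamine: 2.99 g/L × 1.572 L = 4.700 g
agar: 1.66 g per 100 mL × 1572 mL ÷ 100 = 26.095 g
L-asparagine: 0.17 g per 100 mL × 1572 mL ÷ 100 = 2.672 g
L-cysteine hydrochloride: 0.078 g per 100 mL × 1572 mL ÷ 100 = 1.226 g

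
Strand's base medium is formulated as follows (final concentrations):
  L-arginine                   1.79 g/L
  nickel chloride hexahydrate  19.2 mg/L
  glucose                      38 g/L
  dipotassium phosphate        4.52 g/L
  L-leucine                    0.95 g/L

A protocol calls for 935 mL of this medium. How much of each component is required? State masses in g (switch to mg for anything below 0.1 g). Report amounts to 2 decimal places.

Scale factor relative to 1 L: 0.935.
L-arginine: 1.79 g/L × 0.935 L = 1.67 g
nickel chloride hexahydrate: 19.2 mg/L × 0.935 L = 17.95 mg
glucose: 38 g/L × 0.935 L = 35.53 g
dipotassium phosphate: 4.52 g/L × 0.935 L = 4.23 g
L-leucine: 0.95 g/L × 0.935 L = 0.89 g

L-arginine 1.67 g; nickel chloride hexahydrate 17.95 mg; glucose 35.53 g; dipotassium phosphate 4.23 g; L-leucine 0.89 g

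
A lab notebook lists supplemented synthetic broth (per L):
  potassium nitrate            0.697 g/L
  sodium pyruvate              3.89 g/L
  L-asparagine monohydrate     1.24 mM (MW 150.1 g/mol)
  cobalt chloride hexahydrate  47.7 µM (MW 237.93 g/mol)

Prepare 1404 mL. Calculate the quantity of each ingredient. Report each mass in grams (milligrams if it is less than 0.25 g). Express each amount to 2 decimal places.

Target volume = 1404 mL = 1.404 L.
potassium nitrate: 0.697 g/L × 1.404 L = 0.98 g
sodium pyruvate: 3.89 g/L × 1.404 L = 5.46 g
L-asparagine monohydrate: 1.24 mmol/L × 150.1 g/mol × 1.404 L ÷ 1000 = 0.26 g
cobalt chloride hexahydrate: 47.7 µmol/L × 237.93 g/mol × 1.404 L ÷ 1000 = 15.93 mg

potassium nitrate 0.98 g; sodium pyruvate 5.46 g; L-asparagine monohydrate 0.26 g; cobalt chloride hexahydrate 15.93 mg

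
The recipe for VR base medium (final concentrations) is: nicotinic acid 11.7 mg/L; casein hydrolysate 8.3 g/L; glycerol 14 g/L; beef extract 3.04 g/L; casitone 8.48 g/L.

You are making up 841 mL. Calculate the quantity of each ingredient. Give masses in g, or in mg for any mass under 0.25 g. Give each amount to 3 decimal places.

Scale factor relative to 1 L: 0.841.
nicotinic acid: 11.7 mg/L × 0.841 L = 9.840 mg
casein hydrolysate: 8.3 g/L × 0.841 L = 6.980 g
glycerol: 14 g/L × 0.841 L = 11.774 g
beef extract: 3.04 g/L × 0.841 L = 2.557 g
casitone: 8.48 g/L × 0.841 L = 7.132 g

nicotinic acid 9.840 mg; casein hydrolysate 6.980 g; glycerol 11.774 g; beef extract 2.557 g; casitone 7.132 g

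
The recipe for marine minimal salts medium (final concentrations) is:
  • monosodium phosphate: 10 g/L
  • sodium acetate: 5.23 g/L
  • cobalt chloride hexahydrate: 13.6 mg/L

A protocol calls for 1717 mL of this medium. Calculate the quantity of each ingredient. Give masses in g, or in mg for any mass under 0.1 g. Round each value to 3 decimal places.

monosodium phosphate 17.170 g; sodium acetate 8.980 g; cobalt chloride hexahydrate 23.351 mg

Working volume: 1717 mL = 1.717 L.
monosodium phosphate: 10 g/L × 1.717 L = 17.170 g
sodium acetate: 5.23 g/L × 1.717 L = 8.980 g
cobalt chloride hexahydrate: 13.6 mg/L × 1.717 L = 23.351 mg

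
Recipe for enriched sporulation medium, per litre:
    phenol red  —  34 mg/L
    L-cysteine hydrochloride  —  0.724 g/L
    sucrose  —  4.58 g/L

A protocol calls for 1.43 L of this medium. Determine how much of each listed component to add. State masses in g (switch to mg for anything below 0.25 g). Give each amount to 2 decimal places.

Working volume: 1.43 L.
phenol red: 34 mg/L × 1.43 L = 48.62 mg
L-cysteine hydrochloride: 0.724 g/L × 1.43 L = 1.04 g
sucrose: 4.58 g/L × 1.43 L = 6.55 g

phenol red 48.62 mg; L-cysteine hydrochloride 1.04 g; sucrose 6.55 g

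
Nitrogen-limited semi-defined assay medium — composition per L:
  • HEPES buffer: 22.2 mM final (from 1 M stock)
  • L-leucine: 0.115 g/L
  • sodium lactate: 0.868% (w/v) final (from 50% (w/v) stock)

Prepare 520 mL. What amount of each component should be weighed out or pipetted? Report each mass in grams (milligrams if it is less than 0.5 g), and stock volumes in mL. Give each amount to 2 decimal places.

HEPES buffer 11.54 mL; L-leucine 59.80 mg; sodium lactate 9.03 mL

Working volume: 520 mL = 0.52 L.
HEPES buffer: V = C2·V2/C1 = 22.2 mM × 520 mL ÷ 1000 mM = 11.54 mL
L-leucine: 0.115 g/L × 0.52 L = 0.0598 g = 59.80 mg
sodium lactate: V = C2·V2/C1 = 0.868% ÷ 50% × 520 mL = 9.03 mL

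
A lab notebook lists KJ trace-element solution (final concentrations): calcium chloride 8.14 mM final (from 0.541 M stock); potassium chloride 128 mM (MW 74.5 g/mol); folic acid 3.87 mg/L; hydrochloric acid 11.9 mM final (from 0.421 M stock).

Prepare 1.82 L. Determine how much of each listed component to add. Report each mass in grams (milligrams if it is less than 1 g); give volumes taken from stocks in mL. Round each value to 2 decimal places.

calcium chloride 27.38 mL; potassium chloride 17.36 g; folic acid 7.04 mg; hydrochloric acid 51.44 mL

Working volume: 1.82 L.
calcium chloride: dilute stock: 8.14 mM × 1820 mL ÷ 541 mM = 27.38 mL
potassium chloride: 128 mmol/L × 74.5 g/mol × 1.82 L ÷ 1000 = 17.36 g
folic acid: 3.87 mg/L × 1.82 L = 7.04 mg
hydrochloric acid: dilute stock: 11.9 mM × 1820 mL ÷ 421 mM = 51.44 mL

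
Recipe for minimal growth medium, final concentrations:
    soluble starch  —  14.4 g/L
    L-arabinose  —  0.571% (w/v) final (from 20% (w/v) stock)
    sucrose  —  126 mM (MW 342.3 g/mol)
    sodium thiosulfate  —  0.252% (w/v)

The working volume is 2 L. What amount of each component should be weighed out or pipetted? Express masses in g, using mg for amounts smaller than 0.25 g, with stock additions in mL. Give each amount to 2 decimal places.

soluble starch 28.80 g; L-arabinose 57.10 mL; sucrose 86.26 g; sodium thiosulfate 5.04 g

Scale factor relative to 1 L: 2.
soluble starch: 14.4 g/L × 2 L = 28.80 g
L-arabinose: C1V1 = C2V2 → 0.571% ÷ 20% × 2000 mL = 57.10 mL
sucrose: 126 mmol/L × 342.3 g/mol × 2 L ÷ 1000 = 86.26 g
sodium thiosulfate: 0.252% w/v = 2.52 g/L → 2.52 × 2 L = 5.04 g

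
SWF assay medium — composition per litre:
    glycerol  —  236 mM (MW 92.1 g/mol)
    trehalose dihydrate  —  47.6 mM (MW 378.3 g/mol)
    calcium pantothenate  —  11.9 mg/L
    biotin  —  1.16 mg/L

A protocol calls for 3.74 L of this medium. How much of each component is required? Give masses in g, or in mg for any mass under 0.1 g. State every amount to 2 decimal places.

Scale factor relative to 1 L: 3.74.
glycerol: 236 mmol/L × 92.1 g/mol × 3.74 L ÷ 1000 = 81.29 g
trehalose dihydrate: 47.6 mmol/L × 378.3 g/mol × 3.74 L ÷ 1000 = 67.35 g
calcium pantothenate: 11.9 mg/L × 3.74 L = 44.51 mg
biotin: 1.16 mg/L × 3.74 L = 4.34 mg

glycerol 81.29 g; trehalose dihydrate 67.35 g; calcium pantothenate 44.51 mg; biotin 4.34 mg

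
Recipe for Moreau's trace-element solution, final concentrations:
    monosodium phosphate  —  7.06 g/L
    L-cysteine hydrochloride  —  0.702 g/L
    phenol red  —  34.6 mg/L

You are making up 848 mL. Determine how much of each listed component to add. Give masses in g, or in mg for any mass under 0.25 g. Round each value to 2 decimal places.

monosodium phosphate 5.99 g; L-cysteine hydrochloride 0.60 g; phenol red 29.34 mg

Target volume = 848 mL = 0.848 L.
monosodium phosphate: 7.06 g/L × 0.848 L = 5.99 g
L-cysteine hydrochloride: 0.702 g/L × 0.848 L = 0.60 g
phenol red: 34.6 mg/L × 0.848 L = 29.34 mg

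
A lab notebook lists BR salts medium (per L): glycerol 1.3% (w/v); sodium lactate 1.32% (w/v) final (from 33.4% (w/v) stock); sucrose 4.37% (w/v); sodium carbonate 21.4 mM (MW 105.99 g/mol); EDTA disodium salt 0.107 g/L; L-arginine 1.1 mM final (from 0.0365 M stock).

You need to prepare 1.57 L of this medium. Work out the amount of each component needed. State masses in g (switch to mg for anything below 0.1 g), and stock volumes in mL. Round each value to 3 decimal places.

glycerol 20.410 g; sodium lactate 62.048 mL; sucrose 68.609 g; sodium carbonate 3.561 g; EDTA disodium salt 0.168 g; L-arginine 47.315 mL

Scale factor relative to 1 L: 1.57.
glycerol: 1.3 g per 100 mL × 1570 mL ÷ 100 = 20.410 g
sodium lactate: C1V1 = C2V2 → 1.32% ÷ 33.4% × 1570 mL = 62.048 mL
sucrose: 4.37 g per 100 mL × 1570 mL ÷ 100 = 68.609 g
sodium carbonate: 21.4 mmol/L × 105.99 g/mol × 1.57 L ÷ 1000 = 3.561 g
EDTA disodium salt: 0.107 g/L × 1.57 L = 0.168 g
L-arginine: V = C2·V2/C1 = 1.1 mM × 1570 mL ÷ 36.5 mM = 47.315 mL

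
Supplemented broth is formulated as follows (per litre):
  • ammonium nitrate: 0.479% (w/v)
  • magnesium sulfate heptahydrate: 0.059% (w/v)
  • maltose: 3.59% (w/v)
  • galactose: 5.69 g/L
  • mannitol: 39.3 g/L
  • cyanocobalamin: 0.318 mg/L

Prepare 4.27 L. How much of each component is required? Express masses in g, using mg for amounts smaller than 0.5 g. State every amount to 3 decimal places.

Working volume: 4.27 L.
ammonium nitrate: 0.479 g per 100 mL × 4270 mL ÷ 100 = 20.453 g
magnesium sulfate heptahydrate: 0.059% w/v = 0.59 g/L → 0.59 × 4.27 L = 2.519 g
maltose: 3.59% w/v = 35.9 g/L → 35.9 × 4.27 L = 153.293 g
galactose: 5.69 g/L × 4.27 L = 24.296 g
mannitol: 39.3 g/L × 4.27 L = 167.811 g
cyanocobalamin: 0.318 mg/L × 4.27 L = 1.358 mg

ammonium nitrate 20.453 g; magnesium sulfate heptahydrate 2.519 g; maltose 153.293 g; galactose 24.296 g; mannitol 167.811 g; cyanocobalamin 1.358 mg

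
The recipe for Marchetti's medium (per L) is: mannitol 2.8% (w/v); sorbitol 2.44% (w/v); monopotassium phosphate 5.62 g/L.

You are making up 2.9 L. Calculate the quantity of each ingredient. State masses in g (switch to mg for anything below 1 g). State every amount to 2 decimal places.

Working volume: 2.9 L.
mannitol: 2.8 g per 100 mL × 2900 mL ÷ 100 = 81.20 g
sorbitol: 2.44% w/v = 24.4 g/L → 24.4 × 2.9 L = 70.76 g
monopotassium phosphate: 5.62 g/L × 2.9 L = 16.30 g

mannitol 81.20 g; sorbitol 70.76 g; monopotassium phosphate 16.30 g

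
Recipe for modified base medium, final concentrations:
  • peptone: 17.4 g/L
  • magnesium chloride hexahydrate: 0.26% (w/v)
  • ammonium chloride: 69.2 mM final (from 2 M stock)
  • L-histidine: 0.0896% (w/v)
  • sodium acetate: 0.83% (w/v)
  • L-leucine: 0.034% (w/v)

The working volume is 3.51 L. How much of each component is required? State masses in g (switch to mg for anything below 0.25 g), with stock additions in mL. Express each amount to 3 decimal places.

Working volume: 3.51 L.
peptone: 17.4 g/L × 3.51 L = 61.074 g
magnesium chloride hexahydrate: 0.26 g per 100 mL × 3510 mL ÷ 100 = 9.126 g
ammonium chloride: C1V1 = C2V2 → 69.2 mM × 3510 mL ÷ 2000 mM = 121.446 mL
L-histidine: 0.0896 g per 100 mL × 3510 mL ÷ 100 = 3.145 g
sodium acetate: 0.83% w/v = 8.3 g/L → 8.3 × 3.51 L = 29.133 g
L-leucine: 0.034 g per 100 mL × 3510 mL ÷ 100 = 1.193 g

peptone 61.074 g; magnesium chloride hexahydrate 9.126 g; ammonium chloride 121.446 mL; L-histidine 3.145 g; sodium acetate 29.133 g; L-leucine 1.193 g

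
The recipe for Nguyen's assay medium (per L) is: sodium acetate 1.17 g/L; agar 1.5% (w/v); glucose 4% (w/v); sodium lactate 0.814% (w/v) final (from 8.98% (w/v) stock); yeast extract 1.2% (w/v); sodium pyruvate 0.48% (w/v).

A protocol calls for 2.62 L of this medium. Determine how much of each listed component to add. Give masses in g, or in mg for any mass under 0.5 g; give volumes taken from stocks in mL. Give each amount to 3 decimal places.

sodium acetate 3.065 g; agar 39.300 g; glucose 104.800 g; sodium lactate 237.492 mL; yeast extract 31.440 g; sodium pyruvate 12.576 g

Working volume: 2.62 L.
sodium acetate: 1.17 g/L × 2.62 L = 3.065 g
agar: 1.5 g per 100 mL × 2620 mL ÷ 100 = 39.300 g
glucose: 4 g per 100 mL × 2620 mL ÷ 100 = 104.800 g
sodium lactate: dilute stock: 0.814% ÷ 8.98% × 2620 mL = 237.492 mL
yeast extract: 1.2% w/v = 12 g/L → 12 × 2.62 L = 31.440 g
sodium pyruvate: 0.48% w/v = 4.8 g/L → 4.8 × 2.62 L = 12.576 g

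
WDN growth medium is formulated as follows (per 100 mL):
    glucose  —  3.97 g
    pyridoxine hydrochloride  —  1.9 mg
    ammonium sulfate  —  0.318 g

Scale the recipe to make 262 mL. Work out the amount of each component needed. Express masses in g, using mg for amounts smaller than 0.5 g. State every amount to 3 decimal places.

Scale factor = 262 mL / 100 mL = 2.62.
glucose: 3.97 g × (262 mL / 100 mL) = 10.401 g
pyridoxine hydrochloride: 1.9 mg × (262 mL / 100 mL) = 4.978 mg
ammonium sulfate: 0.318 g × (262 mL / 100 mL) = 0.833 g

glucose 10.401 g; pyridoxine hydrochloride 4.978 mg; ammonium sulfate 0.833 g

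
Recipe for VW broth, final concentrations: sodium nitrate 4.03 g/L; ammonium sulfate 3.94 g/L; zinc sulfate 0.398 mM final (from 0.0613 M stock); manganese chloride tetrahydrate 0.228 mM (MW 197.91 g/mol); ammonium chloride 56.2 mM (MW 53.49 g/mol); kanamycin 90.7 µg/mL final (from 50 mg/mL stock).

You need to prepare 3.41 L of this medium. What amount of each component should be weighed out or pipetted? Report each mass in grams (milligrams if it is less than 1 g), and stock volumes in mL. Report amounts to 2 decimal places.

Working volume: 3.41 L.
sodium nitrate: 4.03 g/L × 3.41 L = 13.74 g
ammonium sulfate: 3.94 g/L × 3.41 L = 13.44 g
zinc sulfate: dilute stock: 0.398 mM × 3410 mL ÷ 61.3 mM = 22.14 mL
manganese chloride tetrahydrate: 0.228 mmol/L × 197.91 mg/mmol × 3.41 L = 153.87 mg
ammonium chloride: 56.2 mmol/L × 53.49 g/mol × 3.41 L ÷ 1000 = 10.25 g
kanamycin: V = C2·V2/C1 = 90.7 µg/mL × 3410 mL ÷ 50000 µg/mL = 6.19 mL

sodium nitrate 13.74 g; ammonium sulfate 13.44 g; zinc sulfate 22.14 mL; manganese chloride tetrahydrate 153.87 mg; ammonium chloride 10.25 g; kanamycin 6.19 mL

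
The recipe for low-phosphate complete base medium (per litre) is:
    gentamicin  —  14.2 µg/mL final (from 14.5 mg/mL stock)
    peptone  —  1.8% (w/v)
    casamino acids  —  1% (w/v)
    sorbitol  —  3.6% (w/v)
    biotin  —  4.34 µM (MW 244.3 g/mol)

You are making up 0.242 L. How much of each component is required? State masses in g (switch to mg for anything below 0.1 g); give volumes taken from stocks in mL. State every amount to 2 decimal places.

gentamicin 0.24 mL; peptone 4.36 g; casamino acids 2.42 g; sorbitol 8.71 g; biotin 0.26 mg

Working volume: 0.242 L.
gentamicin: C1V1 = C2V2 → 14.2 µg/mL × 242 mL ÷ 14500 µg/mL = 0.24 mL
peptone: 1.8% w/v = 18 g/L → 18 × 0.242 L = 4.36 g
casamino acids: 1% w/v = 10 g/L → 10 × 0.242 L = 2.42 g
sorbitol: 3.6% w/v = 36 g/L → 36 × 0.242 L = 8.71 g
biotin: 4.34 µmol/L × 244.3 g/mol × 0.242 L ÷ 1000 = 0.26 mg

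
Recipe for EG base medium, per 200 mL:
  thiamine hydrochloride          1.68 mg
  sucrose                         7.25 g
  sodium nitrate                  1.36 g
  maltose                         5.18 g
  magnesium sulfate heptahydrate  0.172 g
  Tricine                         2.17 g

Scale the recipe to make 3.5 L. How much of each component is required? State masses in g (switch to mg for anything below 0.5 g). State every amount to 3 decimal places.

thiamine hydrochloride 29.400 mg; sucrose 126.875 g; sodium nitrate 23.800 g; maltose 90.650 g; magnesium sulfate heptahydrate 3.010 g; Tricine 37.975 g

Scale factor = 3500 mL / 200 mL = 17.5.
thiamine hydrochloride: 1.68 mg × (3500 mL / 200 mL) = 29.400 mg
sucrose: 7.25 g × (3500 mL / 200 mL) = 126.875 g
sodium nitrate: 1.36 g × (3500 mL / 200 mL) = 23.800 g
maltose: 5.18 g × (3500 mL / 200 mL) = 90.650 g
magnesium sulfate heptahydrate: 0.172 g × (3500 mL / 200 mL) = 3.010 g
Tricine: 2.17 g × (3500 mL / 200 mL) = 37.975 g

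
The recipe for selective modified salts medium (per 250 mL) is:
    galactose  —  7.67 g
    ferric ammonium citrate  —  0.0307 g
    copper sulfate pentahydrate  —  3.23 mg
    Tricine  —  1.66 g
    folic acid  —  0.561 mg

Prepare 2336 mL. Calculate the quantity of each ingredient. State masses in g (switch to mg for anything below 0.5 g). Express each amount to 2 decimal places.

galactose 71.67 g; ferric ammonium citrate 286.86 mg; copper sulfate pentahydrate 30.18 mg; Tricine 15.51 g; folic acid 5.24 mg

Ratio of target to recipe volume: 2336 / 250 = 9.344.
galactose: 7.67 g × (2336 mL / 250 mL) = 71.67 g
ferric ammonium citrate: 0.0307 g × (2336 mL / 250 mL) = 0.286861 g = 286.86 mg
copper sulfate pentahydrate: 3.23 mg × (2336 mL / 250 mL) = 30.18 mg
Tricine: 1.66 g × (2336 mL / 250 mL) = 15.51 g
folic acid: 0.561 mg × (2336 mL / 250 mL) = 5.24 mg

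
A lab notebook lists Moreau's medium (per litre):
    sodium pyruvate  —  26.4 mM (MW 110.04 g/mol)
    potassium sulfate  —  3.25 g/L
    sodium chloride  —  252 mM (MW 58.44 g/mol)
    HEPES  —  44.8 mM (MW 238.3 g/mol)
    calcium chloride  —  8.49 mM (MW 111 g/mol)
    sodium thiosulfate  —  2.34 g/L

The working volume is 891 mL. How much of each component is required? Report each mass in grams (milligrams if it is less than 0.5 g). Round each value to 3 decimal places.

sodium pyruvate 2.588 g; potassium sulfate 2.896 g; sodium chloride 13.122 g; HEPES 9.512 g; calcium chloride 0.840 g; sodium thiosulfate 2.085 g

Scale factor relative to 1 L: 0.891.
sodium pyruvate: 26.4 mmol/L × 110.04 g/mol × 0.891 L ÷ 1000 = 2.588 g
potassium sulfate: 3.25 g/L × 0.891 L = 2.896 g
sodium chloride: 252 mmol/L × 58.44 g/mol × 0.891 L ÷ 1000 = 13.122 g
HEPES: 44.8 mmol/L × 238.3 g/mol × 0.891 L ÷ 1000 = 9.512 g
calcium chloride: 8.49 mmol/L × 111 g/mol × 0.891 L ÷ 1000 = 0.840 g
sodium thiosulfate: 2.34 g/L × 0.891 L = 2.085 g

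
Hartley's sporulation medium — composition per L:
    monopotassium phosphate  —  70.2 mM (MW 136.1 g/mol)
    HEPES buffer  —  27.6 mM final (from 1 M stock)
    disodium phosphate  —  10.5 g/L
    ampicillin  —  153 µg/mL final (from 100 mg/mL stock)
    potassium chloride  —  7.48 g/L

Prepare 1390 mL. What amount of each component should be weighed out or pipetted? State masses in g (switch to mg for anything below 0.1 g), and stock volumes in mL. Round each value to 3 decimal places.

Working volume: 1390 mL = 1.39 L.
monopotassium phosphate: 70.2 mmol/L × 136.1 g/mol × 1.39 L ÷ 1000 = 13.280 g
HEPES buffer: dilute stock: 27.6 mM × 1390 mL ÷ 1000 mM = 38.364 mL
disodium phosphate: 10.5 g/L × 1.39 L = 14.595 g
ampicillin: C1V1 = C2V2 → 153 µg/mL × 1390 mL ÷ 100000 µg/mL = 2.127 mL
potassium chloride: 7.48 g/L × 1.39 L = 10.397 g

monopotassium phosphate 13.280 g; HEPES buffer 38.364 mL; disodium phosphate 14.595 g; ampicillin 2.127 mL; potassium chloride 10.397 g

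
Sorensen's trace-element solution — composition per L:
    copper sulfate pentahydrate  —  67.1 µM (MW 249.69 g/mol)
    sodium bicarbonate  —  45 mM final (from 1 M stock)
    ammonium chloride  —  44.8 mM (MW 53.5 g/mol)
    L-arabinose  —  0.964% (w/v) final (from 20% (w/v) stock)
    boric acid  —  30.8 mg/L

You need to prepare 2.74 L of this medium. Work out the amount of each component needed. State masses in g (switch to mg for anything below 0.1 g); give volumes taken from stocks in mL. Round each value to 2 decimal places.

copper sulfate pentahydrate 45.91 mg; sodium bicarbonate 123.30 mL; ammonium chloride 6.57 g; L-arabinose 132.07 mL; boric acid 84.39 mg

Scale factor relative to 1 L: 2.74.
copper sulfate pentahydrate: 67.1 µmol/L × 249.69 g/mol × 2.74 L ÷ 1000 = 45.91 mg
sodium bicarbonate: C1V1 = C2V2 → 45 mM × 2740 mL ÷ 1000 mM = 123.30 mL
ammonium chloride: 44.8 mmol/L × 53.5 g/mol × 2.74 L ÷ 1000 = 6.57 g
L-arabinose: dilute stock: 0.964% ÷ 20% × 2740 mL = 132.07 mL
boric acid: 30.8 mg/L × 2.74 L = 84.39 mg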